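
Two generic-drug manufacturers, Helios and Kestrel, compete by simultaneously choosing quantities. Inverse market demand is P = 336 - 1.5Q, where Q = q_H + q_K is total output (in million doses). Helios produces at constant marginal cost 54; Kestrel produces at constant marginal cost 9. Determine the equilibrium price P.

133

Helios's profit: π_H = (336 - 1.5Q)q_H - (54q_H). Setting ∂π_H/∂q_H = 0: 282 - 3q_H - (3/2)(q_K) = 0.
Kestrel's first-order condition: 327 - 3q_K - (3/2)(q_H) = 0.
Rearranging gives the reaction functions q_H = (282 - (3/2)q_K)/3 and q_K = (327 - (3/2)q_H)/3.
Solving the pair: q_H = 158/3, q_K = 248/3.
Total output Q = 406/3, so price P = 336 - (3/2)·(406/3) = 133.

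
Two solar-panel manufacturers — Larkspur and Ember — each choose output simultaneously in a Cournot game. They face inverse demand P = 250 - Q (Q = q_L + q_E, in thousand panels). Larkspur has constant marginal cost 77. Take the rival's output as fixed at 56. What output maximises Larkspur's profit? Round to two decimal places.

With the rival's output fixed at 56, Larkspur's profit is π_L = (250 - 56 - q_L)q_L - (77q_L) = (194 - q_L)q_L - (77q_L).
∂π_L/∂q_L = 117 - 2q_L = 0, so q_L = 117/2.

58.50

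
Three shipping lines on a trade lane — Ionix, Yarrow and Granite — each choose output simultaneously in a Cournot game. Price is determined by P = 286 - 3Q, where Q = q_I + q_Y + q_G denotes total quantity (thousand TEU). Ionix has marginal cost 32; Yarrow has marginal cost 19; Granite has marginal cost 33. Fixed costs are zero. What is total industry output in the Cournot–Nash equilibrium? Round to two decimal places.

64.50

Ionix's profit: π_I = (286 - 3Q)q_I - (32q_I). Setting ∂π_I/∂q_I = 0: 254 - 6q_I - 3(q_Y + q_G) = 0.
Yarrow's first-order condition: 267 - 6q_Y - 3(q_I + q_G) = 0.
Granite's profit: π_G = (286 - 3Q)q_G - (33q_G). Setting ∂π_G/∂q_G = 0: 253 - 6q_G - 3(q_I + q_Y) = 0.
Adding the 3 first-order conditions: 774 − 12Q = 0, so Q = 129/2.
Back-substituting: q_I = (254 − 387/2)/3 = 121/6, q_Y = (267 − 387/2)/3 = 49/2, q_G = (253 − 387/2)/3 = 119/6.
Total output Q = 121/6 + 49/2 + 119/6 = 129/2.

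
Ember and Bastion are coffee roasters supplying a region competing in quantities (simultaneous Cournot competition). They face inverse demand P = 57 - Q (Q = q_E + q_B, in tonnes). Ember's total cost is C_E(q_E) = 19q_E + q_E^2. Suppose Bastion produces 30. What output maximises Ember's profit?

With the rival's output fixed at 30, Ember's profit is π_E = (57 - 30 - q_E)q_E - (19q_E + q_E²) = (27 - q_E)q_E - (19q_E + q_E²).
∂π_E/∂q_E = 8 - 4q_E = 0, so q_E = 2.

2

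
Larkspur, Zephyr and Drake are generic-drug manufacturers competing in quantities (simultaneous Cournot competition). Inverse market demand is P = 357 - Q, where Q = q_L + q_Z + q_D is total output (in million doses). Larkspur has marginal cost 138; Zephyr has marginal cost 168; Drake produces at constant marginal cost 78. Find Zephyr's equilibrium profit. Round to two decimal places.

297.56

Larkspur's profit: π_L = (357 - Q)q_L - (138q_L). Setting ∂π_L/∂q_L = 0: 219 - 2q_L - (q_Z + q_D) = 0.
Zephyr's profit: π_Z = (357 - Q)q_Z - (168q_Z). Setting ∂π_Z/∂q_Z = 0: 189 - 2q_Z - (q_L + q_D) = 0.
Drake's first-order condition: 279 - 2q_D - (q_L + q_Z) = 0.
Adding the 3 first-order conditions: 687 − 4Q = 0, so Q = 687/4.
Back-substituting: q_L = (219 − 687/4) = 189/4, q_Z = (189 − 687/4) = 69/4, q_D = (279 − 687/4) = 429/4.
Price P = 357 - 687/4 = 741/4.
Zephyr's profit: (741/4 - 168)·(69/4) = 297.5625.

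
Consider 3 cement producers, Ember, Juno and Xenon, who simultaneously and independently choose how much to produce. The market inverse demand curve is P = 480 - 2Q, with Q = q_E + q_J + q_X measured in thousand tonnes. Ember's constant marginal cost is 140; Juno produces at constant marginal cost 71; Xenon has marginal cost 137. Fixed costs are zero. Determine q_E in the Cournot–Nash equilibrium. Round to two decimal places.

Ember's profit: π_E = (480 - 2Q)q_E - (140q_E). Setting ∂π_E/∂q_E = 0: 340 - 4q_E - 2(q_J + q_X) = 0.
Juno's first-order condition: 409 - 4q_J - 2(q_E + q_X) = 0.
Xenon's profit: π_X = (480 - 2Q)q_X - (137q_X). Setting ∂π_X/∂q_X = 0: 343 - 4q_X - 2(q_E + q_J) = 0.
Adding the 3 conditions: 1092 − 4Q − 4Q = 0, i.e. Q = 273/2.
Back-substituting: q_E = (340 − 273)/2 = 67/2, q_J = (409 − 273)/2 = 68, q_X = (343 − 273)/2 = 35.

33.50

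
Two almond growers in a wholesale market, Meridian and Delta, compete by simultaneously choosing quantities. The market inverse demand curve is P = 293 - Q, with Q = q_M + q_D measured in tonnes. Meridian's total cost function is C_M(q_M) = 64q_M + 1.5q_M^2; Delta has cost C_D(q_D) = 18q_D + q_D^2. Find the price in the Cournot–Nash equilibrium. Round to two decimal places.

198.95

Meridian's profit: π_M = (293 - Q)q_M - (64q_M + (3/2)q_M²). Setting ∂π_M/∂q_M = 0: 229 - 5q_M - (q_D) = 0.
Delta's profit: π_D = (293 - Q)q_D - (18q_D + q_D²). Setting ∂π_D/∂q_D = 0: 275 - 4q_D - (q_M) = 0.
So q_M = (229 - q_D)/5 and q_D = (275 - q_M)/4.
Substituting one into the other gives q_M = 641/19 and q_D = 1146/19.
Total output Q = 1787/19, so price P = 293 - 1787/19 = 198.9474.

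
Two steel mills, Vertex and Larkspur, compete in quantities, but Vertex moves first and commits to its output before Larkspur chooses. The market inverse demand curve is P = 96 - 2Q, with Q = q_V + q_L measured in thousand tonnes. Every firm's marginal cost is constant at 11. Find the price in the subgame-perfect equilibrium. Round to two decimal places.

Solve by backward induction. Given q_V, the follower Larkspur maximises π_L = (96 - 2q_V - 2q_L)q_L - 11q_L.
Follower FOC: 85 - 2q_V - 4q_L = 0, so q_L(q_V) = (85 - 2q_V)/4.
Vertex substitutes q_L(q_V) into its own profit: π_V = q_V(96 - 2q_V - (85 - 2q_V)/2) - 11q_V = (107/2 - q_V)q_V - 11q_V.
Maximising: ∂π_V/∂q_V = 85/2 - 2q_V = 0, giving q_V = 85/4.
Then q_L = (85 - 2·(85/4))/4 = 85/8.
Total output Q = 255/8, so price P = 96 - 2·(255/8) = 129/4.

32.25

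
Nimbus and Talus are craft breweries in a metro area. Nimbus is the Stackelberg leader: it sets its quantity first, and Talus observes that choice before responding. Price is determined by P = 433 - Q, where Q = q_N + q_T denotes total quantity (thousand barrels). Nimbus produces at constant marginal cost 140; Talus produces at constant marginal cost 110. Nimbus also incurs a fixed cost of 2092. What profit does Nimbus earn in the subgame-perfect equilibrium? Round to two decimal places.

6554.13

The follower Talus best-responds to any q_N: π_T = (433 - Q)q_T - 110q_T.
Follower FOC: 323 - q_N - 2q_T = 0, so q_T(q_N) = (323 - q_N)/2.
Nimbus substitutes q_T(q_N) into its own profit: π_N = q_N(433 - q_N - (323 - q_N)/2) - 140q_N = (543/2 - (1/2)q_N)q_N - 140q_N.
Maximising: ∂π_N/∂q_N = 263/2 - q_N = 0, giving q_N = 263/2.
Then q_T = (323 - 263/2)/2 = 383/4.
Price P = 433 - 909/4 = 823/4.
Nimbus's profit: (823/4 - 140)·(263/2) - 2092 = 6554.1250.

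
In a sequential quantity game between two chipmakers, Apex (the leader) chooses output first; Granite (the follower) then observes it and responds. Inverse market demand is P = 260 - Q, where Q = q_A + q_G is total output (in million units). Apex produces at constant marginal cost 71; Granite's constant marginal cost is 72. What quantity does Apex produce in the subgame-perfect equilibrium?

Solve by backward induction. Given q_A, the follower Granite maximises π_G = (260 - q_A - q_G)q_G - 72q_G.
Setting the follower's marginal profit to zero, 188 - q_A - 2q_G = 0, i.e. q_G = (188 - q_A)/2.
The leader anticipates this reaction. Substituting into P = 260 - Q gives P = 166 - (1/2)q_A, so π_A = (166 - (1/2)q_A)q_A - 71q_A.
The leader's first-order condition 95 - q_A = 0 yields q_A = 95.
Then q_G = (188 - 95)/2 = 93/2.

95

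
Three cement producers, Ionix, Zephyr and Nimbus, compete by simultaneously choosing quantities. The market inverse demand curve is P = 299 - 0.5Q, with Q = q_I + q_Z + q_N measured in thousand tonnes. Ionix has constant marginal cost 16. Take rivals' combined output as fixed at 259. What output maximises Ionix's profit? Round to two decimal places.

With rivals' combined output fixed at 259, Ionix's profit is π_I = (299 - (1/2)·259 - (1/2)q_I)q_I - (16q_I) = (339/2 - (1/2)q_I)q_I - (16q_I).
∂π_I/∂q_I = 307/2 - q_I = 0, so q_I = 307/2.

153.50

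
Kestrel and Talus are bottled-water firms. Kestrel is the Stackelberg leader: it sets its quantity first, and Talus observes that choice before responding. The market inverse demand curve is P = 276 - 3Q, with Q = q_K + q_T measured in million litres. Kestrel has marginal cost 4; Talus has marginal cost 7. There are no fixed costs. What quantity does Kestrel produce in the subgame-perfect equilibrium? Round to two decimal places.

45.83

The follower Talus best-responds to any q_K: π_T = (276 - 3Q)q_T - 7q_T.
Follower FOC: 269 - 3q_K - 6q_T = 0, so q_T(q_K) = (269 - 3q_K)/6.
The leader anticipates this reaction. Substituting into P = 276 - 3Q gives P = 283/2 - (3/2)q_K, so π_K = (283/2 - (3/2)q_K)q_K - 4q_K.
Maximising: ∂π_K/∂q_K = 275/2 - 3q_K = 0, giving q_K = 275/6.
Then q_T = (269 - 3·(275/6))/6 = 263/12.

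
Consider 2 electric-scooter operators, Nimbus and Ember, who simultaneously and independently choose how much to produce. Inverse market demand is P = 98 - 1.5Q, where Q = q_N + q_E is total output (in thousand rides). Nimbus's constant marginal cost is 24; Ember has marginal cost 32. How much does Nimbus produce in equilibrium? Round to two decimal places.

18.22

Nimbus's profit: π_N = (98 - 1.5Q)q_N - (24q_N). Setting ∂π_N/∂q_N = 0: 74 - 3q_N - (3/2)(q_E) = 0.
Ember's first-order condition: 66 - 3q_E - (3/2)(q_N) = 0.
Best responses: q_N = (74 - (3/2)q_E)/3, q_E = (66 - (3/2)q_N)/3.
Substituting one into the other gives q_N = 164/9 and q_E = 116/9.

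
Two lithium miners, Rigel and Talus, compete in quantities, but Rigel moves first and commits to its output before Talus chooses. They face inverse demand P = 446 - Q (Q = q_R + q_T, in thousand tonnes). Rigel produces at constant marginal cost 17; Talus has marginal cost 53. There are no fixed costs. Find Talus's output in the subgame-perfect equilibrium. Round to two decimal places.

The follower Talus best-responds to any q_R: π_T = (446 - Q)q_T - 53q_T.
Follower FOC: 393 - q_R - 2q_T = 0, so q_T(q_R) = (393 - q_R)/2.
The leader anticipates this reaction. Substituting into P = 446 - Q gives P = 499/2 - (1/2)q_R, so π_R = (499/2 - (1/2)q_R)q_R - 17q_R.
Maximising: ∂π_R/∂q_R = 465/2 - q_R = 0, giving q_R = 465/2.
Then q_T = (393 - 465/2)/2 = 321/4.

80.25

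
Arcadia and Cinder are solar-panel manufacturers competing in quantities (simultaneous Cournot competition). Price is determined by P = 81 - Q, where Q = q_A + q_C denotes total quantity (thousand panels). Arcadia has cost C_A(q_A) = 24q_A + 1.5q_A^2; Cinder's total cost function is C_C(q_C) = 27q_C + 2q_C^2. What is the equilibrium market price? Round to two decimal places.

Arcadia's profit: π_A = (81 - Q)q_A - (24q_A + (3/2)q_A²). Setting ∂π_A/∂q_A = 0: 57 - 5q_A - (q_C) = 0.
Cinder's profit: π_C = (81 - Q)q_C - (27q_C + 2q_C²). Setting ∂π_C/∂q_C = 0: 54 - 6q_C - (q_A) = 0.
Best responses: q_A = (57 - q_C)/5, q_C = (54 - q_A)/6.
Solving the pair: q_A = 288/29, q_C = 213/29.
Total output Q = 501/29, so price P = 81 - 501/29 = 1848/29.

63.72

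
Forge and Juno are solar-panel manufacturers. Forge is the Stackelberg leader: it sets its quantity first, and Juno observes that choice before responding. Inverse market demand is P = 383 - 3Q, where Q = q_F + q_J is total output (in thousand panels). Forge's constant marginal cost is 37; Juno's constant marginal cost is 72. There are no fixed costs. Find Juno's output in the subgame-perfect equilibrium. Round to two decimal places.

The follower Juno best-responds to any q_F: π_J = (383 - 3Q)q_J - 72q_J.
Follower FOC: 311 - 3q_F - 6q_J = 0, so q_J(q_F) = (311 - 3q_F)/6.
The leader anticipates this reaction. Substituting into P = 383 - 3Q gives P = 455/2 - (3/2)q_F, so π_F = (455/2 - (3/2)q_F)q_F - 37q_F.
Leader FOC: 381/2 - 3q_F = 0, so q_F = 127/2.
Then q_J = (311 - 3·(127/2))/6 = 241/12.

20.08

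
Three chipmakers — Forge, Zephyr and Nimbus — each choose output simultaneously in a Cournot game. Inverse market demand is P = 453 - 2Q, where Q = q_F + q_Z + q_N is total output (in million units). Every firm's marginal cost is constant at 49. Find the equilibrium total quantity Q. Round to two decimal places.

Each firm earns π_i = (453 - 2Q)q_i - 49q_i.
Setting ∂π_i/∂q_i = 0 with rivals' quantities fixed: 404 - 4q_i - 2·Σ_{j≠i} q_j = 0.
By symmetry each firm produces the same amount; substituting Σ_{j≠i} q_j = 2q_i yields q_i = 404/8 = 101/2.
Total output Q = 101/2 + 101/2 + 101/2 = 303/2.

151.50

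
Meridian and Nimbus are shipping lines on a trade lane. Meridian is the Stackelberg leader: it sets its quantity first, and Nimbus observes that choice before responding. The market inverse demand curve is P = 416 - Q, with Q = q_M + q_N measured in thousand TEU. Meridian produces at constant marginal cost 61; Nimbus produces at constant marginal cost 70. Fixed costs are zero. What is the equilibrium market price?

152

The follower Nimbus best-responds to any q_M: π_N = (416 - Q)q_N - 70q_N.
Follower FOC: 346 - q_M - 2q_N = 0, so q_N(q_M) = (346 - q_M)/2.
Meridian substitutes q_N(q_M) into its own profit: π_M = q_M(416 - q_M - (346 - q_M)/2) - 61q_M = (243 - (1/2)q_M)q_M - 61q_M.
Leader FOC: 182 - q_M = 0, so q_M = 182.
Then q_N = (346 - 182)/2 = 82.
Total output Q = 264, so price P = 416 - 264 = 152.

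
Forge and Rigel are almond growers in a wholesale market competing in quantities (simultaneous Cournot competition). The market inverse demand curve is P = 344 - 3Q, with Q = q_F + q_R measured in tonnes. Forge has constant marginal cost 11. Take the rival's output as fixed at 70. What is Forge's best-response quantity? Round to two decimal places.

With the rival's output fixed at 70, Forge's profit is π_F = (344 - 3·70 - 3q_F)q_F - (11q_F) = (134 - 3q_F)q_F - (11q_F).
∂π_F/∂q_F = 123 - 6q_F = 0, so q_F = 41/2.

20.50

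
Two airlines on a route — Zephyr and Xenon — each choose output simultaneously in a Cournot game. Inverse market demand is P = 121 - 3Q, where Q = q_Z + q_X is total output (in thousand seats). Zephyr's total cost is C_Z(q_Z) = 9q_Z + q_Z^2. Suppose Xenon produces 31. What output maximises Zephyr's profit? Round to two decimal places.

2.38

With the rival's output fixed at 31, Zephyr's profit is π_Z = (121 - 3·31 - 3q_Z)q_Z - (9q_Z + q_Z²) = (28 - 3q_Z)q_Z - (9q_Z + q_Z²).
∂π_Z/∂q_Z = 19 - 8q_Z = 0, so q_Z = 19/8.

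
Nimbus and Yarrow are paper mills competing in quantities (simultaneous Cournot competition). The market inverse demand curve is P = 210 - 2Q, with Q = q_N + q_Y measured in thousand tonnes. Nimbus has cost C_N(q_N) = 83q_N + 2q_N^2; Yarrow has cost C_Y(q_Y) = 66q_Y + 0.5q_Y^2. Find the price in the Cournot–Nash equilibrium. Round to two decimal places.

140.83

Nimbus's profit: π_N = (210 - 2Q)q_N - (83q_N + 2q_N²). Setting ∂π_N/∂q_N = 0: 127 - 8q_N - 2(q_Y) = 0.
Yarrow's first-order condition: 144 - 5q_Y - 2(q_N) = 0.
So q_N = (127 - 2q_Y)/8 and q_Y = (144 - 2q_N)/5.
Substituting one into the other gives q_N = 347/36 and q_Y = 449/18.
Total output Q = 415/12, so price P = 210 - 2·(415/12) = 845/6.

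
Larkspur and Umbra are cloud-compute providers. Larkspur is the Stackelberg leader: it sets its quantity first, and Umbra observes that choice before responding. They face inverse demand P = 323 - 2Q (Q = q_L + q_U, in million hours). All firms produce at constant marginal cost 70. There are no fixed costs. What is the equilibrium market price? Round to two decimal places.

133.25

The follower Umbra best-responds to any q_L: π_U = (323 - 2Q)q_U - 70q_U.
Setting the follower's marginal profit to zero, 253 - 2q_L - 4q_U = 0, i.e. q_U = (253 - 2q_L)/4.
Larkspur substitutes q_U(q_L) into its own profit: π_L = q_L(323 - 2q_L - (253 - 2q_L)/2) - 70q_L = (393/2 - q_L)q_L - 70q_L.
Maximising: ∂π_L/∂q_L = 253/2 - 2q_L = 0, giving q_L = 253/4.
Then q_U = (253 - 2·(253/4))/4 = 253/8.
Total output Q = 759/8, so price P = 323 - 2·(759/8) = 533/4.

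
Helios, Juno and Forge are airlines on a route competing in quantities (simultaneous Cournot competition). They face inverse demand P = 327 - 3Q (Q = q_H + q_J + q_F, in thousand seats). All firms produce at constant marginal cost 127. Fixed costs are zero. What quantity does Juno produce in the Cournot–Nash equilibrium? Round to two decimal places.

16.67

A representative firm's profit is π_i = q_i(327 - 3Q) - 127q_i.
Setting ∂π_i/∂q_i = 0 with rivals' quantities fixed: 200 - 6q_i - 3·Σ_{j≠i} q_j = 0.
By symmetry each firm produces the same amount; substituting Σ_{j≠i} q_j = 2q_i yields q_i = 200/12 = 50/3.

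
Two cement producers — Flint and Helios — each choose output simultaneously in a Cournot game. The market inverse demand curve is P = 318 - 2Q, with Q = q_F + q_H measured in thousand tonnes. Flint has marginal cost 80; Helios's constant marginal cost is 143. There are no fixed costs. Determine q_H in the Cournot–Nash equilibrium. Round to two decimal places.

18.67

Flint's profit: π_F = (318 - 2Q)q_F - (80q_F). Setting ∂π_F/∂q_F = 0: 238 - 4q_F - 2(q_H) = 0.
Helios's profit: π_H = (318 - 2Q)q_H - (143q_H). Setting ∂π_H/∂q_H = 0: 175 - 4q_H - 2(q_F) = 0.
So q_F = (238 - 2q_H)/4 and q_H = (175 - 2q_F)/4.
Solving the pair: q_F = 301/6, q_H = 56/3.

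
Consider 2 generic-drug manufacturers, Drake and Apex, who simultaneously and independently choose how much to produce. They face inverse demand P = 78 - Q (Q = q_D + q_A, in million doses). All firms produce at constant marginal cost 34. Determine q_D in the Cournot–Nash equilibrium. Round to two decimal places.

A representative firm's profit is π_i = q_i(78 - Q) - 34q_i.
First-order condition (treating rivals' output as given): 44 - 2q_i - q_j = 0.
By symmetry each firm produces the same amount; substituting q_j = q_i yields q_i = 44/3.

14.67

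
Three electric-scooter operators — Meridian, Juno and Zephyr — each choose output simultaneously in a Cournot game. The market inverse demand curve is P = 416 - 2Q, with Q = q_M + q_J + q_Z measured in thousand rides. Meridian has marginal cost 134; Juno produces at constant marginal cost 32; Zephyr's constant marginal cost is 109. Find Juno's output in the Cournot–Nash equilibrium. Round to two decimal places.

70.38

Meridian's profit: π_M = (416 - 2Q)q_M - (134q_M). Setting ∂π_M/∂q_M = 0: 282 - 4q_M - 2(q_J + q_Z) = 0.
Juno's first-order condition: 384 - 4q_J - 2(q_M + q_Z) = 0.
Zephyr's profit: π_Z = (416 - 2Q)q_Z - (109q_Z). Setting ∂π_Z/∂q_Z = 0: 307 - 4q_Z - 2(q_M + q_J) = 0.
Adding the 3 conditions: 973 − 4Q − 4Q = 0, i.e. Q = 973/8.
Back-substituting: q_M = (282 − 973/4)/2 = 155/8, q_J = (384 − 973/4)/2 = 563/8, q_Z = (307 − 973/4)/2 = 255/8.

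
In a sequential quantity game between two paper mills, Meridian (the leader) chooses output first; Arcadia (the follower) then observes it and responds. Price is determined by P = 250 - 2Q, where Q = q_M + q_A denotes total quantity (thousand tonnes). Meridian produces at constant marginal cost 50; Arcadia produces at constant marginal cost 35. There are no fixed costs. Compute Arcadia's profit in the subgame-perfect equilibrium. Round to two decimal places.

1875.78

The follower Arcadia best-responds to any q_M: π_A = (250 - 2Q)q_A - 35q_A.
Setting the follower's marginal profit to zero, 215 - 2q_M - 4q_A = 0, i.e. q_A = (215 - 2q_M)/4.
Meridian substitutes q_A(q_M) into its own profit: π_M = q_M(250 - 2q_M - (215 - 2q_M)/2) - 50q_M = (285/2 - q_M)q_M - 50q_M.
Maximising: ∂π_M/∂q_M = 185/2 - 2q_M = 0, giving q_M = 185/4.
Then q_A = (215 - 2·(185/4))/4 = 245/8.
Price P = 250 - 2·(615/8) = 385/4.
Arcadia's profit: (385/4 - 35)·(245/8) = 1875.7813.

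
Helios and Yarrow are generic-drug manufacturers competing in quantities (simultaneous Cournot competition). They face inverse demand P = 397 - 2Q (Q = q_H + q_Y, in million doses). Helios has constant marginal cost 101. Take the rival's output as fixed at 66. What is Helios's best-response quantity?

With the rival's output fixed at 66, Helios's profit is π_H = (397 - 2·66 - 2q_H)q_H - (101q_H) = (265 - 2q_H)q_H - (101q_H).
∂π_H/∂q_H = 164 - 4q_H = 0, so q_H = 41.

41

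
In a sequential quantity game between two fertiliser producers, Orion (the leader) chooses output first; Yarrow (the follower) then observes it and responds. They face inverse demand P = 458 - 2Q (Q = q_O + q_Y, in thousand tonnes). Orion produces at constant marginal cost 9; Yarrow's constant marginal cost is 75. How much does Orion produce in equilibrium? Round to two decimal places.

Solve by backward induction. Given q_O, the follower Yarrow maximises π_Y = (458 - 2q_O - 2q_Y)q_Y - 75q_Y.
Follower FOC: 383 - 2q_O - 4q_Y = 0, so q_Y(q_O) = (383 - 2q_O)/4.
The leader anticipates this reaction. Substituting into P = 458 - 2Q gives P = 533/2 - q_O, so π_O = (533/2 - q_O)q_O - 9q_O.
The leader's first-order condition 515/2 - 2q_O = 0 yields q_O = 515/4.
Then q_Y = (383 - 2·(515/4))/4 = 251/8.

128.75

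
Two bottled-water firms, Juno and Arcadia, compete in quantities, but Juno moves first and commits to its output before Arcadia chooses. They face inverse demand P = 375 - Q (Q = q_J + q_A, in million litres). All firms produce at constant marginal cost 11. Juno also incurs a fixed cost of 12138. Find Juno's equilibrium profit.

4424

Solve by backward induction. Given q_J, the follower Arcadia maximises π_A = (375 - q_J - q_A)q_A - 11q_A.
∂π_A/∂q_A = 364 - q_J - 2q_A = 0 gives the reaction function q_A = (364 - q_J)/2.
Juno substitutes q_A(q_J) into its own profit: π_J = q_J(375 - q_J - (364 - q_J)/2) - 11q_J = (193 - (1/2)q_J)q_J - 11q_J.
Leader FOC: 182 - q_J = 0, so q_J = 182.
Then q_A = (364 - 182)/2 = 91.
Price P = 375 - 273 = 102.
Juno's profit: (102 - 11)·182 - 12138 = 4424.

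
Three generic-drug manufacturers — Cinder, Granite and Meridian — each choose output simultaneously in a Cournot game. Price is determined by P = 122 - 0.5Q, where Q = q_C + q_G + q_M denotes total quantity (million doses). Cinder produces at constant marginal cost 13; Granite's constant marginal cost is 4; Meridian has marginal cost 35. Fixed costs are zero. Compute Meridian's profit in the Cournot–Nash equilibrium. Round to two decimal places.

Cinder's profit: π_C = (122 - 0.5Q)q_C - (13q_C). Setting ∂π_C/∂q_C = 0: 109 - q_C - (1/2)(q_G + q_M) = 0.
Granite's profit: π_G = (122 - 0.5Q)q_G - (4q_G). Setting ∂π_G/∂q_G = 0: 118 - q_G - (1/2)(q_C + q_M) = 0.
Meridian's profit: π_M = (122 - 0.5Q)q_M - (35q_M). Setting ∂π_M/∂q_M = 0: 87 - q_M - (1/2)(q_C + q_G) = 0.
Adding the 3 first-order conditions: 314 − 2Q = 0, so Q = 157.
Back-substituting: q_C = (109 − 157/2)/(1/2) = 61, q_G = (118 − 157/2)/(1/2) = 79, q_M = (87 − 157/2)/(1/2) = 17.
Price P = 122 - (1/2)·157 = 87/2.
Meridian's profit: (87/2 - 35)·17 = 289/2.

144.50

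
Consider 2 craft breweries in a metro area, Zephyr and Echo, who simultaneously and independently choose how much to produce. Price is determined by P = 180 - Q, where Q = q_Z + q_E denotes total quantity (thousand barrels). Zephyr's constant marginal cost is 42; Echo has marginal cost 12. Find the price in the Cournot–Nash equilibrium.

Zephyr's profit: π_Z = (180 - Q)q_Z - (42q_Z). Setting ∂π_Z/∂q_Z = 0: 138 - 2q_Z - (q_E) = 0.
Echo's first-order condition: 168 - 2q_E - (q_Z) = 0.
Rearranging gives the reaction functions q_Z = (138 - q_E)/2 and q_E = (168 - q_Z)/2.
Substituting one into the other gives q_Z = 36 and q_E = 66.
Total output Q = 102, so price P = 180 - 102 = 78.

78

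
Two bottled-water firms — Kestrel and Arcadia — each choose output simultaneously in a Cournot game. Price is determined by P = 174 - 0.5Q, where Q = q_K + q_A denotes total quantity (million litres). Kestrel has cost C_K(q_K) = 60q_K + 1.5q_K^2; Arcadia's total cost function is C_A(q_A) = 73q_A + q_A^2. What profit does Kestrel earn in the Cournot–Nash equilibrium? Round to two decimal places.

Kestrel's profit: π_K = (174 - 0.5Q)q_K - (60q_K + (3/2)q_K²). Setting ∂π_K/∂q_K = 0: 114 - 4q_K - (1/2)(q_A) = 0.
Arcadia's profit: π_A = (174 - 0.5Q)q_A - (73q_A + q_A²). Setting ∂π_A/∂q_A = 0: 101 - 3q_A - (1/2)(q_K) = 0.
Rearranging gives the reaction functions q_K = (114 - (1/2)q_A)/4 and q_A = (101 - (1/2)q_K)/3.
Substituting one into the other gives q_K = 1166/47 and q_A = 1388/47.
Price P = 174 - (1/2)·54.3404 = 146.8298.
Kestrel's profit: 146.8298·(1166/47) - 60·(1166/47) - (3/2)(1166/47)² = 1230.9244.

1230.92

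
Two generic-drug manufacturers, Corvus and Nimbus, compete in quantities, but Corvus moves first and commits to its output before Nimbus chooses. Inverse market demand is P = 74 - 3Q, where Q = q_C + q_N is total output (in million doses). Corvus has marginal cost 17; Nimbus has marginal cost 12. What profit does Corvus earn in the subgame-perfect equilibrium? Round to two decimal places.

The follower Nimbus best-responds to any q_C: π_N = (74 - 3Q)q_N - 12q_N.
Setting the follower's marginal profit to zero, 62 - 3q_C - 6q_N = 0, i.e. q_N = (62 - 3q_C)/6.
Corvus substitutes q_N(q_C) into its own profit: π_C = q_C(74 - 3q_C - (62 - 3q_C)/2) - 17q_C = (43 - (3/2)q_C)q_C - 17q_C.
Maximising: ∂π_C/∂q_C = 26 - 3q_C = 0, giving q_C = 26/3.
Then q_N = (62 - 3·(26/3))/6 = 6.
Price P = 74 - 3·(44/3) = 30.
Corvus's profit: (30 - 17)·(26/3) = 338/3.

112.67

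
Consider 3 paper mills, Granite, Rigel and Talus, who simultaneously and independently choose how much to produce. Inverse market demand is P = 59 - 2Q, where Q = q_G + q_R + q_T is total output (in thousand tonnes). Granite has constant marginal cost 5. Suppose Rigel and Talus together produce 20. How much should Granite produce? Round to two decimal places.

With rivals' combined output fixed at 20, Granite's profit is π_G = (59 - 2·20 - 2q_G)q_G - (5q_G) = (19 - 2q_G)q_G - (5q_G).
∂π_G/∂q_G = 14 - 4q_G = 0, so q_G = 7/2.

3.50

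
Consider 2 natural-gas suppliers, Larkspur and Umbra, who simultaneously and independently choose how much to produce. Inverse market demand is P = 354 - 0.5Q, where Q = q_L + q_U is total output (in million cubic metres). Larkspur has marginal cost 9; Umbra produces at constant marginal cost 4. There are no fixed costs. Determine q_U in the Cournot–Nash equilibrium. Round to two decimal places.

236.67

Larkspur's profit: π_L = (354 - 0.5Q)q_L - (9q_L). Setting ∂π_L/∂q_L = 0: 345 - q_L - (1/2)(q_U) = 0.
Umbra's profit: π_U = (354 - 0.5Q)q_U - (4q_U). Setting ∂π_U/∂q_U = 0: 350 - q_U - (1/2)(q_L) = 0.
Rearranging gives the reaction functions q_L = (345 - (1/2)q_U) and q_U = (350 - (1/2)q_L).
Substituting one into the other gives q_L = 680/3 and q_U = 710/3.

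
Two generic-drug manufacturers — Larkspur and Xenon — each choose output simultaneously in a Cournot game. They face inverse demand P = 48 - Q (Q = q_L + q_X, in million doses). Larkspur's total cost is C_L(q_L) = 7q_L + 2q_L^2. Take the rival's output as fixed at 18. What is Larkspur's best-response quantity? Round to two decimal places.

With the rival's output fixed at 18, Larkspur's profit is π_L = (48 - 18 - q_L)q_L - (7q_L + 2q_L²) = (30 - q_L)q_L - (7q_L + 2q_L²).
∂π_L/∂q_L = 23 - 6q_L = 0, so q_L = 23/6.

3.83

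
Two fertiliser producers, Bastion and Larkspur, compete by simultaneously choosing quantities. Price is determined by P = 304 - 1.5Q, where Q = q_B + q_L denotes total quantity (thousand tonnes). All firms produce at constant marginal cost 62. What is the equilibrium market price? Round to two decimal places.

142.67

Each firm earns π_i = (304 - 1.5Q)q_i - 62q_i.
First-order condition (treating rivals' output as given): 242 - 3q_i - (3/2)q_j = 0.
By symmetry each firm produces the same amount; substituting q_j = q_i yields q_i = 242/(9/2) = 484/9.
Total output Q = 968/9, so price P = 304 - (3/2)·(968/9) = 428/3.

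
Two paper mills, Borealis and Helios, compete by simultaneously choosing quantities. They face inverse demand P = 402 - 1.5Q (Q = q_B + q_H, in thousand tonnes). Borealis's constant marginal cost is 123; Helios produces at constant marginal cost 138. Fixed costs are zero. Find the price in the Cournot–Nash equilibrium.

221

Borealis's profit: π_B = (402 - 1.5Q)q_B - (123q_B). Setting ∂π_B/∂q_B = 0: 279 - 3q_B - (3/2)(q_H) = 0.
Helios's first-order condition: 264 - 3q_H - (3/2)(q_B) = 0.
Best responses: q_B = (279 - (3/2)q_H)/3, q_H = (264 - (3/2)q_B)/3.
Substituting one into the other gives q_B = 196/3 and q_H = 166/3.
Total output Q = 362/3, so price P = 402 - (3/2)·(362/3) = 221.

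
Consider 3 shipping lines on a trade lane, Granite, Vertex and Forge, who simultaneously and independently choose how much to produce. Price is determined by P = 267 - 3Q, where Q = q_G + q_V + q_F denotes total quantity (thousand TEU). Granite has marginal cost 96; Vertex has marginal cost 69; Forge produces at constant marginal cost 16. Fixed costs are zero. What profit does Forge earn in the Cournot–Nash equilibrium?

Granite's profit: π_G = (267 - 3Q)q_G - (96q_G). Setting ∂π_G/∂q_G = 0: 171 - 6q_G - 3(q_V + q_F) = 0.
Vertex's profit: π_V = (267 - 3Q)q_V - (69q_V). Setting ∂π_V/∂q_V = 0: 198 - 6q_V - 3(q_G + q_F) = 0.
Forge's profit: π_F = (267 - 3Q)q_F - (16q_F). Setting ∂π_F/∂q_F = 0: 251 - 6q_F - 3(q_G + q_V) = 0.
Adding the 3 first-order conditions: 620 − 12Q = 0, so Q = 155/3.
Back-substituting: q_G = (171 − 155)/3 = 16/3, q_V = (198 − 155)/3 = 43/3, q_F = (251 − 155)/3 = 32.
Price P = 267 - 3·(155/3) = 112.
Forge's profit: (112 - 16)·32 = 3072.

3072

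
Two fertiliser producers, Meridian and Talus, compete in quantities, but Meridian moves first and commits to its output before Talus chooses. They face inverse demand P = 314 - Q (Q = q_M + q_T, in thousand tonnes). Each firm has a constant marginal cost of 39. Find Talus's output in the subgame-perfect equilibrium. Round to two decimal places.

68.75

Solve by backward induction. Given q_M, the follower Talus maximises π_T = (314 - q_M - q_T)q_T - 39q_T.
∂π_T/∂q_T = 275 - q_M - 2q_T = 0 gives the reaction function q_T = (275 - q_M)/2.
Meridian substitutes q_T(q_M) into its own profit: π_M = q_M(314 - q_M - (275 - q_M)/2) - 39q_M = (353/2 - (1/2)q_M)q_M - 39q_M.
Leader FOC: 275/2 - q_M = 0, so q_M = 275/2.
Then q_T = (275 - 275/2)/2 = 275/4.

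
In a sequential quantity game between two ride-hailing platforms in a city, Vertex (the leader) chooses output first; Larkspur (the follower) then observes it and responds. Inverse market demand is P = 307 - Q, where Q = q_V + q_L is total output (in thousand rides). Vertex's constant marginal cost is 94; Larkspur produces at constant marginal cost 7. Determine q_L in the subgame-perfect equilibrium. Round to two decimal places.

118.50

The follower Larkspur best-responds to any q_V: π_L = (307 - Q)q_L - 7q_L.
Follower FOC: 300 - q_V - 2q_L = 0, so q_L(q_V) = (300 - q_V)/2.
Vertex substitutes q_L(q_V) into its own profit: π_V = q_V(307 - q_V - (300 - q_V)/2) - 94q_V = (157 - (1/2)q_V)q_V - 94q_V.
Maximising: ∂π_V/∂q_V = 63 - q_V = 0, giving q_V = 63.
Then q_L = (300 - 63)/2 = 237/2.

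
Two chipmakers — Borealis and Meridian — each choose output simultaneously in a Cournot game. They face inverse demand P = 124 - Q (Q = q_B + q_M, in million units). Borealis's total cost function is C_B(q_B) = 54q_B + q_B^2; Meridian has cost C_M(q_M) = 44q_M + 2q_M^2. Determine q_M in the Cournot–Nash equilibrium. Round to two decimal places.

Borealis's profit: π_B = (124 - Q)q_B - (54q_B + q_B²). Setting ∂π_B/∂q_B = 0: 70 - 4q_B - (q_M) = 0.
Meridian's first-order condition: 80 - 6q_M - (q_B) = 0.
So q_B = (70 - q_M)/4 and q_M = (80 - q_B)/6.
Solving the pair: q_B = 340/23, q_M = 250/23.

10.87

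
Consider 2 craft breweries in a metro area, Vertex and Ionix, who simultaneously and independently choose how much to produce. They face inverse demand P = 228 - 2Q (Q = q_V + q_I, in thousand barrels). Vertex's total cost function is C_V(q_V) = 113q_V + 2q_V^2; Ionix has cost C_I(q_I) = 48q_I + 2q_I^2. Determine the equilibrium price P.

169

Vertex's profit: π_V = (228 - 2Q)q_V - (113q_V + 2q_V²). Setting ∂π_V/∂q_V = 0: 115 - 8q_V - 2(q_I) = 0.
Ionix's first-order condition: 180 - 8q_I - 2(q_V) = 0.
Rearranging gives the reaction functions q_V = (115 - 2q_I)/8 and q_I = (180 - 2q_V)/8.
Substituting one into the other gives q_V = 28/3 and q_I = 121/6.
Total output Q = 59/2, so price P = 228 - 2·(59/2) = 169.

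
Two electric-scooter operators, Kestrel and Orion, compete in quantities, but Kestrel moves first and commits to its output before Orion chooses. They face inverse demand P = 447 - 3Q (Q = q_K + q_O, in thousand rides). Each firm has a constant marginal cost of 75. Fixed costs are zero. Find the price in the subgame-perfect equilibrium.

Solve by backward induction. Given q_K, the follower Orion maximises π_O = (447 - 3q_K - 3q_O)q_O - 75q_O.
Follower FOC: 372 - 3q_K - 6q_O = 0, so q_O(q_K) = (372 - 3q_K)/6.
Kestrel substitutes q_O(q_K) into its own profit: π_K = q_K(447 - 3q_K - (372 - 3q_K)/2) - 75q_K = (261 - (3/2)q_K)q_K - 75q_K.
Maximising: ∂π_K/∂q_K = 186 - 3q_K = 0, giving q_K = 62.
Then q_O = (372 - 3·62)/6 = 31.
Total output Q = 93, so price P = 447 - 3·93 = 168.

168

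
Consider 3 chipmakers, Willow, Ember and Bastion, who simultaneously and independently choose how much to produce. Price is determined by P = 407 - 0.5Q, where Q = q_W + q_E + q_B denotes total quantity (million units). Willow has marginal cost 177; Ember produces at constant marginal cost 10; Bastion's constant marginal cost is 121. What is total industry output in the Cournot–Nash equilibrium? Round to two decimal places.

456.50

Willow's profit: π_W = (407 - 0.5Q)q_W - (177q_W). Setting ∂π_W/∂q_W = 0: 230 - q_W - (1/2)(q_E + q_B) = 0.
Ember's first-order condition: 397 - q_E - (1/2)(q_W + q_B) = 0.
Bastion's profit: π_B = (407 - 0.5Q)q_B - (121q_B). Setting ∂π_B/∂q_B = 0: 286 - q_B - (1/2)(q_W + q_E) = 0.
Adding the 3 conditions: 913 − Q − Q = 0, i.e. Q = 913/2.
Back-substituting: q_W = (230 − 913/4)/(1/2) = 7/2, q_E = (397 − 913/4)/(1/2) = 675/2, q_B = (286 − 913/4)/(1/2) = 231/2.
Total output Q = 7/2 + 675/2 + 231/2 = 913/2.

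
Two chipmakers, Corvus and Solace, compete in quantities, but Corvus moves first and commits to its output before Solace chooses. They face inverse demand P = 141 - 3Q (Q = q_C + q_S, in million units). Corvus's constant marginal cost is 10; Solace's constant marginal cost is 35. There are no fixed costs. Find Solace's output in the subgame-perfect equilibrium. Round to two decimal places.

Solve by backward induction. Given q_C, the follower Solace maximises π_S = (141 - 3q_C - 3q_S)q_S - 35q_S.
∂π_S/∂q_S = 106 - 3q_C - 6q_S = 0 gives the reaction function q_S = (106 - 3q_C)/6.
The leader anticipates this reaction. Substituting into P = 141 - 3Q gives P = 88 - (3/2)q_C, so π_C = (88 - (3/2)q_C)q_C - 10q_C.
Maximising: ∂π_C/∂q_C = 78 - 3q_C = 0, giving q_C = 26.
Then q_S = (106 - 3·26)/6 = 14/3.

4.67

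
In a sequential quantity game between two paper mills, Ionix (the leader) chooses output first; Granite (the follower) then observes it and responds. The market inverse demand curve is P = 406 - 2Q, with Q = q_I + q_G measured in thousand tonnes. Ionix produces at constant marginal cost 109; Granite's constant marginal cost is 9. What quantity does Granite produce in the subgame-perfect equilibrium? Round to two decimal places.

Solve by backward induction. Given q_I, the follower Granite maximises π_G = (406 - 2q_I - 2q_G)q_G - 9q_G.
Setting the follower's marginal profit to zero, 397 - 2q_I - 4q_G = 0, i.e. q_G = (397 - 2q_I)/4.
Ionix substitutes q_G(q_I) into its own profit: π_I = q_I(406 - 2q_I - (397 - 2q_I)/2) - 109q_I = (415/2 - q_I)q_I - 109q_I.
The leader's first-order condition 197/2 - 2q_I = 0 yields q_I = 197/4.
Then q_G = (397 - 2·(197/4))/4 = 597/8.

74.63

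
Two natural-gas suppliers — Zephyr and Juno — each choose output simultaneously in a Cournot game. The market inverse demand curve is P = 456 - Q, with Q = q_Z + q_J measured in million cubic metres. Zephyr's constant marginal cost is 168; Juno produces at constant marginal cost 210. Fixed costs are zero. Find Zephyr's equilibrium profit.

12100

Zephyr's profit: π_Z = (456 - Q)q_Z - (168q_Z). Setting ∂π_Z/∂q_Z = 0: 288 - 2q_Z - (q_J) = 0.
Juno's profit: π_J = (456 - Q)q_J - (210q_J). Setting ∂π_J/∂q_J = 0: 246 - 2q_J - (q_Z) = 0.
Best responses: q_Z = (288 - q_J)/2, q_J = (246 - q_Z)/2.
Solving the pair: q_Z = 110, q_J = 68.
Price P = 456 - 178 = 278.
Zephyr's profit: (278 - 168)·110 = 12100.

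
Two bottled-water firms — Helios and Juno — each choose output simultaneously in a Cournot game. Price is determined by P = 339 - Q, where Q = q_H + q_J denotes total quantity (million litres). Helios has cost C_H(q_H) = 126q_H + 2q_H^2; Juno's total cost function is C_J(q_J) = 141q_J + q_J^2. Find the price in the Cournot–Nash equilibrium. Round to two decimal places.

Helios's profit: π_H = (339 - Q)q_H - (126q_H + 2q_H²). Setting ∂π_H/∂q_H = 0: 213 - 6q_H - (q_J) = 0.
Juno's first-order condition: 198 - 4q_J - (q_H) = 0.
Rearranging gives the reaction functions q_H = (213 - q_J)/6 and q_J = (198 - q_H)/4.
Substituting one into the other gives q_H = 654/23 and q_J = 975/23.
Total output Q = 1629/23, so price P = 339 - 1629/23 = 268.1739.

268.17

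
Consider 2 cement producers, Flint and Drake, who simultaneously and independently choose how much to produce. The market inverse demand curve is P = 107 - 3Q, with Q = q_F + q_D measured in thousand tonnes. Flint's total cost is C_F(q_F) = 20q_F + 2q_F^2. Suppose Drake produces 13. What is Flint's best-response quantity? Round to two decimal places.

With the rival's output fixed at 13, Flint's profit is π_F = (107 - 3·13 - 3q_F)q_F - (20q_F + 2q_F²) = (68 - 3q_F)q_F - (20q_F + 2q_F²).
∂π_F/∂q_F = 48 - 10q_F = 0, so q_F = 24/5.

4.80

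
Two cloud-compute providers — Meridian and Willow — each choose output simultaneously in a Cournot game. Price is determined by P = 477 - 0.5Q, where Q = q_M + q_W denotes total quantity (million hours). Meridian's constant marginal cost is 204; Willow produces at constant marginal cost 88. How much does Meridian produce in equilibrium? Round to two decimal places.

104.67

Meridian's profit: π_M = (477 - 0.5Q)q_M - (204q_M). Setting ∂π_M/∂q_M = 0: 273 - q_M - (1/2)(q_W) = 0.
Willow's first-order condition: 389 - q_W - (1/2)(q_M) = 0.
Best responses: q_M = (273 - (1/2)q_W), q_W = (389 - (1/2)q_M).
Substituting one into the other gives q_M = 314/3 and q_W = 1010/3.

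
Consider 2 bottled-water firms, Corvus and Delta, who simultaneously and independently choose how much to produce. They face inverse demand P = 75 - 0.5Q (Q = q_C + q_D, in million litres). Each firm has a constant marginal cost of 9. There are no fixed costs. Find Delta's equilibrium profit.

968

Each firm earns π_i = (75 - 0.5Q)q_i - 9q_i.
First-order condition (treating rivals' output as given): 66 - q_i - (1/2)q_j = 0.
By symmetry each firm produces the same amount; substituting q_j = q_i yields q_i = 66/(3/2) = 44.
Price P = 75 - (1/2)·88 = 31.
Delta's profit: (31 - 9)·44 = 968.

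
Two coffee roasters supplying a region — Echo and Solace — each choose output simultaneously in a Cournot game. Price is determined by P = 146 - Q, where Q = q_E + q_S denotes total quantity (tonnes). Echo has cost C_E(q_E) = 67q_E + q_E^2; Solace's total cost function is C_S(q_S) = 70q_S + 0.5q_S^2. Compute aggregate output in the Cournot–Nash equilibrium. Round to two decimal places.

35.09

Echo's profit: π_E = (146 - Q)q_E - (67q_E + q_E²). Setting ∂π_E/∂q_E = 0: 79 - 4q_E - (q_S) = 0.
Solace's first-order condition: 76 - 3q_S - (q_E) = 0.
Rearranging gives the reaction functions q_E = (79 - q_S)/4 and q_S = (76 - q_E)/3.
Solving the pair: q_E = 161/11, q_S = 225/11.
Total output Q = 161/11 + 225/11 = 386/11.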